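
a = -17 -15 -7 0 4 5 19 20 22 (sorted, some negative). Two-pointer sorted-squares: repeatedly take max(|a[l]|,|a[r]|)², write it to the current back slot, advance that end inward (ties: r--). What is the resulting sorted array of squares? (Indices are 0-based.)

l=0 r=8: |-17|<=|22| out[8]=484, r--
l=0 r=7: |-17|<=|20| out[7]=400, r--
l=0 r=6: |-17|<=|19| out[6]=361, r--
l=0 r=5: |-17|>|5| out[5]=289, l++
l=1 r=5: |-15|>|5| out[4]=225, l++
l=2 r=5: |-7|>|5| out[3]=49, l++
l=3 r=5: |0|<=|5| out[2]=25, r--
l=3 r=4: |0|<=|4| out[1]=16, r--
l=3 r=3: |0|<=|0| out[0]=0, r--

[0, 16, 25, 49, 225, 289, 361, 400, 484]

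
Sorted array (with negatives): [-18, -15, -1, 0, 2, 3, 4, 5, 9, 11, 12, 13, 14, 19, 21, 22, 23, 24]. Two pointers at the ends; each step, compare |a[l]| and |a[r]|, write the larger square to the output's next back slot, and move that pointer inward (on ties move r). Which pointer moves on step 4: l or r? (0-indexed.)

r

l=0 r=17: |-18|<=|24| out[17]=576, r--
l=0 r=16: |-18|<=|23| out[16]=529, r--
l=0 r=15: |-18|<=|22| out[15]=484, r--
l=0 r=14: |-18|<=|21| out[14]=441, r--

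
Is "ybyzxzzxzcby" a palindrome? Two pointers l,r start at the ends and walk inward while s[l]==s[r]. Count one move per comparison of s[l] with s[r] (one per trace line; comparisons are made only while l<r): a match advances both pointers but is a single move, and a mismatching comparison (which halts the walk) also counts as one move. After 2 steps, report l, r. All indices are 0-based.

l=2, r=9

l=0 r=11: 'y'=='y', l++,r--
l=1 r=10: 'b'=='b', l++,r--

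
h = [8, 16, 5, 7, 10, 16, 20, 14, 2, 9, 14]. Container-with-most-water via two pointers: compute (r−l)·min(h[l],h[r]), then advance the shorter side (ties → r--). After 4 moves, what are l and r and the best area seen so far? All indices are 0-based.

l=1, r=7, best area=126

[0,10] min(8,14)*10=80 best=80 * → l++
[1,10] min(16,14)*9=126 best=126 * → r--
[1,9] min(16,9)*8=72 best=126 → r--
[1,8] min(16,2)*7=14 best=126 → r--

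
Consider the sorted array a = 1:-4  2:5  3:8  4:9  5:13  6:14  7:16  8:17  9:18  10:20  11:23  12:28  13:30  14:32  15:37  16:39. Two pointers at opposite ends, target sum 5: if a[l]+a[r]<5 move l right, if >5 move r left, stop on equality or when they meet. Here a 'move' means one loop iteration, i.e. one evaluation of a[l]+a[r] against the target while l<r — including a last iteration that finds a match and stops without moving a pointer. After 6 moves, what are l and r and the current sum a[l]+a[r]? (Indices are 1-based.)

l=1, r=10, sum=16

l=1 r=16: -4+39=35 >5, r--
l=1 r=15: -4+37=33 >5, r--
l=1 r=14: -4+32=28 >5, r--
l=1 r=13: -4+30=26 >5, r--
l=1 r=12: -4+28=24 >5, r--
l=1 r=11: -4+23=19 >5, r--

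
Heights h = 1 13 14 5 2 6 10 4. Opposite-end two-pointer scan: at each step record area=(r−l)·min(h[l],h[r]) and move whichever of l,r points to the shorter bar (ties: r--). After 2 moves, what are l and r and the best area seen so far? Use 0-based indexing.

l=1, r=6, best area=24

[0,7] min(1,4)*7=7 best=7 * → l++
[1,7] min(13,4)*6=24 best=24 * → r--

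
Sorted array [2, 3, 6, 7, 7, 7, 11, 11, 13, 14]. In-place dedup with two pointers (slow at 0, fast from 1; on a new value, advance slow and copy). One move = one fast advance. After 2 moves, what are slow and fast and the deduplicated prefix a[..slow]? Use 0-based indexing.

slow=2, fast=3, prefix=[2, 3, 6]

(s=0,f=1) a[fast]=3≠a[slow]=2 write a[1]=3 → slow++,fast++
(s=1,f=2) a[fast]=6≠a[slow]=3 write a[2]=6 → slow++,fast++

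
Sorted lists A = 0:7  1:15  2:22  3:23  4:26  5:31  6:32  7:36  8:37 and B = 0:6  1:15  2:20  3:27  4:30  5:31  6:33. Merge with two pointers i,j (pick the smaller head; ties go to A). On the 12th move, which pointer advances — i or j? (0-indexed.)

i=0 j=0: A[i]=7>B[j]=6 take 6, j++
i=0 j=1: A[i]=7<=B[j]=15 take 7, i++
i=1 j=1: A[i]=15<=B[j]=15 take 15, i++
i=2 j=1: A[i]=22>B[j]=15 take 15, j++
i=2 j=2: A[i]=22>B[j]=20 take 20, j++
i=2 j=3: A[i]=22<=B[j]=27 take 22, i++
i=3 j=3: A[i]=23<=B[j]=27 take 23, i++
i=4 j=3: A[i]=26<=B[j]=27 take 26, i++
i=5 j=3: A[i]=31>B[j]=27 take 27, j++
i=5 j=4: A[i]=31>B[j]=30 take 30, j++
i=5 j=5: A[i]=31<=B[j]=31 take 31, i++
i=6 j=5: A[i]=32>B[j]=31 take 31, j++

j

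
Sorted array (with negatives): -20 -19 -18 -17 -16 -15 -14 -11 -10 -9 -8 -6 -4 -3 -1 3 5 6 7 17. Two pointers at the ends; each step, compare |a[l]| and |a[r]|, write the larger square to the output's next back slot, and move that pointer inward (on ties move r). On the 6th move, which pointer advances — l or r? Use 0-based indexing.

l

l=0 r=19: |-20|>|17| out[19]=400, l++
l=1 r=19: |-19|>|17| out[18]=361, l++
l=2 r=19: |-18|>|17| out[17]=324, l++
l=3 r=19: |-17|<=|17| out[16]=289, r--
l=3 r=18: |-17|>|7| out[15]=289, l++
l=4 r=18: |-16|>|7| out[14]=256, l++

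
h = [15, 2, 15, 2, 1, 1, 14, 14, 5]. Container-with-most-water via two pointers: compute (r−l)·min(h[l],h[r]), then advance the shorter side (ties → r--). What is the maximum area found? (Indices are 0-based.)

max area = 98

l=0 r=8: min(15,5)*8=40 best=40 *, r--
l=0 r=7: min(15,14)*7=98 best=98 *, r--
l=0 r=6: min(15,14)*6=84 best=98, r--
l=0 r=5: min(15,1)*5=5 best=98, r--
l=0 r=4: min(15,1)*4=4 best=98, r--
l=0 r=3: min(15,2)*3=6 best=98, r--
l=0 r=2: min(15,15)*2=30 best=98, r--
l=0 r=1: min(15,2)*1=2 best=98, r--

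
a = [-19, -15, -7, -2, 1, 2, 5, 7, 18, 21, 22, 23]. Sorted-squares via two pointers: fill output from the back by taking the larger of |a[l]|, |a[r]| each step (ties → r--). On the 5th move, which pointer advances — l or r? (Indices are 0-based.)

r

l=0 r=11: |-19|<=|23| out[11]=529, r--
l=0 r=10: |-19|<=|22| out[10]=484, r--
l=0 r=9: |-19|<=|21| out[9]=441, r--
l=0 r=8: |-19|>|18| out[8]=361, l++
l=1 r=8: |-15|<=|18| out[7]=324, r--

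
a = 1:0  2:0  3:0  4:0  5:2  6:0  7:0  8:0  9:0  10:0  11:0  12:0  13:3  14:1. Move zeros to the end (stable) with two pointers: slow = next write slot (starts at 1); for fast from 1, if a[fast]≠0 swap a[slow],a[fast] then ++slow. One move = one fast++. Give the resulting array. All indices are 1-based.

(s=1,f=1) a[fast]=0 → fast++
(s=1,f=2) a[fast]=0 → fast++
(s=1,f=3) a[fast]=0 → fast++
(s=1,f=4) a[fast]=0 → fast++
(s=1,f=5) a[fast]=2≠0 swap→a[1]=2 → slow++,fast++
(s=2,f=6) a[fast]=0 → fast++
(s=2,f=7) a[fast]=0 → fast++
(s=2,f=8) a[fast]=0 → fast++
(s=2,f=9) a[fast]=0 → fast++
(s=2,f=10) a[fast]=0 → fast++
(s=2,f=11) a[fast]=0 → fast++
(s=2,f=12) a[fast]=0 → fast++
(s=2,f=13) a[fast]=3≠0 swap→a[2]=3 → slow++,fast++
(s=3,f=14) a[fast]=1≠0 swap→a[3]=1 → slow++,fast++

[2, 3, 1, 0, 0, 0, 0, 0, 0, 0, 0, 0, 0, 0]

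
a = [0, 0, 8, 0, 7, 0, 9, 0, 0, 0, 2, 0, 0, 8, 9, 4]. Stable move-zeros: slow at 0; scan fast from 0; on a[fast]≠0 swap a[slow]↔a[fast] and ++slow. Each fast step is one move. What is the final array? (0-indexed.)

slow=0 fast=0: a[fast]=0, fast++
slow=0 fast=1: a[fast]=0, fast++
slow=0 fast=2: a[fast]=8≠0 swap→a[0]=8, slow++,fast++
slow=1 fast=3: a[fast]=0, fast++
slow=1 fast=4: a[fast]=7≠0 swap→a[1]=7, slow++,fast++
slow=2 fast=5: a[fast]=0, fast++
slow=2 fast=6: a[fast]=9≠0 swap→a[2]=9, slow++,fast++
slow=3 fast=7: a[fast]=0, fast++
slow=3 fast=8: a[fast]=0, fast++
slow=3 fast=9: a[fast]=0, fast++
slow=3 fast=10: a[fast]=2≠0 swap→a[3]=2, slow++,fast++
slow=4 fast=11: a[fast]=0, fast++
slow=4 fast=12: a[fast]=0, fast++
slow=4 fast=13: a[fast]=8≠0 swap→a[4]=8, slow++,fast++
slow=5 fast=14: a[fast]=9≠0 swap→a[5]=9, slow++,fast++
slow=6 fast=15: a[fast]=4≠0 swap→a[6]=4, slow++,fast++

[8, 7, 9, 2, 8, 9, 4, 0, 0, 0, 0, 0, 0, 0, 0, 0]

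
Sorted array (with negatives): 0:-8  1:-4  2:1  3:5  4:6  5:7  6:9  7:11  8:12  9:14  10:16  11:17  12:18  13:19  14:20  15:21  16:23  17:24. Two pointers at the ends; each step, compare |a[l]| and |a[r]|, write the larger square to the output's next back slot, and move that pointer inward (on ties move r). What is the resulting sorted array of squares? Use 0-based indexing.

[0,17] |-8|<=|24| out[17]=576 → r--
[0,16] |-8|<=|23| out[16]=529 → r--
[0,15] |-8|<=|21| out[15]=441 → r--
[0,14] |-8|<=|20| out[14]=400 → r--
[0,13] |-8|<=|19| out[13]=361 → r--
[0,12] |-8|<=|18| out[12]=324 → r--
[0,11] |-8|<=|17| out[11]=289 → r--
[0,10] |-8|<=|16| out[10]=256 → r--
[0,9] |-8|<=|14| out[9]=196 → r--
[0,8] |-8|<=|12| out[8]=144 → r--
[0,7] |-8|<=|11| out[7]=121 → r--
[0,6] |-8|<=|9| out[6]=81 → r--
[0,5] |-8|>|7| out[5]=64 → l++
[1,5] |-4|<=|7| out[4]=49 → r--
[1,4] |-4|<=|6| out[3]=36 → r--
[1,3] |-4|<=|5| out[2]=25 → r--
[1,2] |-4|>|1| out[1]=16 → l++
[2,2] |1|<=|1| out[0]=1 → r--

[1, 16, 25, 36, 49, 64, 81, 121, 144, 196, 256, 289, 324, 361, 400, 441, 529, 576]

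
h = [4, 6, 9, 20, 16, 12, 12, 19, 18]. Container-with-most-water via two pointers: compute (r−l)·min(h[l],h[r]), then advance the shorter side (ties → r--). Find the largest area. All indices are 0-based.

max area = 90

[0,8] min(4,18)*8=32 best=32 * → l++
[1,8] min(6,18)*7=42 best=42 * → l++
[2,8] min(9,18)*6=54 best=54 * → l++
[3,8] min(20,18)*5=90 best=90 * → r--
[3,7] min(20,19)*4=76 best=90 → r--
[3,6] min(20,12)*3=36 best=90 → r--
[3,5] min(20,12)*2=24 best=90 → r--
[3,4] min(20,16)*1=16 best=90 → r--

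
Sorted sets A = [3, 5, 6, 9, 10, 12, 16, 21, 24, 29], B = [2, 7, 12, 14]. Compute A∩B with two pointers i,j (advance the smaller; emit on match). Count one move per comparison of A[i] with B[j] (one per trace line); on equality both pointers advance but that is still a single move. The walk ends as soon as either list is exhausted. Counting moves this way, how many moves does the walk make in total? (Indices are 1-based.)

i=1 j=1: 3>2, j++
i=1 j=2: 3<7, i++
i=2 j=2: 5<7, i++
i=3 j=2: 6<7, i++
i=4 j=2: 9>7, j++
i=4 j=3: 9<12, i++
i=5 j=3: 10<12, i++
i=6 j=3: 12==12 emit, i++,j++
i=7 j=4: 16>14, j++

9 moves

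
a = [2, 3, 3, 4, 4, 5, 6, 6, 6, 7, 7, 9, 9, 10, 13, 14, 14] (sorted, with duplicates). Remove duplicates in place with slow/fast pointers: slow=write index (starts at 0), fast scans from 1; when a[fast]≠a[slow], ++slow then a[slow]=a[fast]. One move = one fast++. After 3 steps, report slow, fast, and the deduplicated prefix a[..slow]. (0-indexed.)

slow=2, fast=4, prefix=[2, 3, 4]

slow=0 fast=1: a[fast]=3≠a[slow]=2 write a[1]=3, slow++,fast++
slow=1 fast=2: a[fast]=3=a[slow] dup, fast++
slow=1 fast=3: a[fast]=4≠a[slow]=3 write a[2]=4, slow++,fast++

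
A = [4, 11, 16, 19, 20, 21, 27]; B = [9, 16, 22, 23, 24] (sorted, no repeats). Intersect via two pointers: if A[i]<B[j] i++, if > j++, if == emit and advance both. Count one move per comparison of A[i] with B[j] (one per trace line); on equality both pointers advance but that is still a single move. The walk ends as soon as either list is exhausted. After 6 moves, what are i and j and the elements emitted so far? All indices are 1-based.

[i=1,j=1] 4<9 → i++
[i=2,j=1] 11>9 → j++
[i=2,j=2] 11<16 → i++
[i=3,j=2] 16==16 emit → i++,j++
[i=4,j=3] 19<22 → i++
[i=5,j=3] 20<22 → i++

i=6, j=3, emitted=[16]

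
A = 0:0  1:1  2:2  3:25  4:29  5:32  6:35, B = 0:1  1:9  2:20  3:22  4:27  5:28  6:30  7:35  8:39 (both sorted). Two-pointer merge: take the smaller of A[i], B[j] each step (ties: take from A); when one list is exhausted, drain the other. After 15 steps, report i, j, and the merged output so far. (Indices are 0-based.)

i=7, j=8, merged so far=[0, 1, 1, 2, 9, 20, 22, 25, 27, 28, 29, 30, 32, 35, 35]

i=0 j=0: A[i]=0<=B[j]=1 take 0, i++
i=1 j=0: A[i]=1<=B[j]=1 take 1, i++
i=2 j=0: A[i]=2>B[j]=1 take 1, j++
i=2 j=1: A[i]=2<=B[j]=9 take 2, i++
i=3 j=1: A[i]=25>B[j]=9 take 9, j++
i=3 j=2: A[i]=25>B[j]=20 take 20, j++
i=3 j=3: A[i]=25>B[j]=22 take 22, j++
i=3 j=4: A[i]=25<=B[j]=27 take 25, i++
i=4 j=4: A[i]=29>B[j]=27 take 27, j++
i=4 j=5: A[i]=29>B[j]=28 take 28, j++
i=4 j=6: A[i]=29<=B[j]=30 take 29, i++
i=5 j=6: A[i]=32>B[j]=30 take 30, j++
i=5 j=7: A[i]=32<=B[j]=35 take 32, i++
i=6 j=7: A[i]=35<=B[j]=35 take 35, i++
i=7 j=7: A done, take B[j]=35, j++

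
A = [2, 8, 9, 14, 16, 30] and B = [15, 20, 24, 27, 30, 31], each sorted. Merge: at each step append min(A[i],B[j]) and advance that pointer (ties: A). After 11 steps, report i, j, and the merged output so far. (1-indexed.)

i=1 j=1: A[i]=2<=B[j]=15 take 2, i++
i=2 j=1: A[i]=8<=B[j]=15 take 8, i++
i=3 j=1: A[i]=9<=B[j]=15 take 9, i++
i=4 j=1: A[i]=14<=B[j]=15 take 14, i++
i=5 j=1: A[i]=16>B[j]=15 take 15, j++
i=5 j=2: A[i]=16<=B[j]=20 take 16, i++
i=6 j=2: A[i]=30>B[j]=20 take 20, j++
i=6 j=3: A[i]=30>B[j]=24 take 24, j++
i=6 j=4: A[i]=30>B[j]=27 take 27, j++
i=6 j=5: A[i]=30<=B[j]=30 take 30, i++
i=7 j=5: A done, take B[j]=30, j++

i=7, j=6, merged so far=[2, 8, 9, 14, 15, 16, 20, 24, 27, 30, 30]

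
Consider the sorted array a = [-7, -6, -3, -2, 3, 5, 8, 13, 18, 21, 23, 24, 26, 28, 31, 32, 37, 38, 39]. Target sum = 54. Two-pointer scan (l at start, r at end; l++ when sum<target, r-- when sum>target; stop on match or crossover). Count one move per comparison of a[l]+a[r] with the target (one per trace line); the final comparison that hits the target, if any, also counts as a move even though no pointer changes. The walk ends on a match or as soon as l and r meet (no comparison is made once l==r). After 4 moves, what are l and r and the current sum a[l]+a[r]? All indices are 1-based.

l=1 r=19: -7+39=32 <54, l++
l=2 r=19: -6+39=33 <54, l++
l=3 r=19: -3+39=36 <54, l++
l=4 r=19: -2+39=37 <54, l++

l=5, r=19, sum=42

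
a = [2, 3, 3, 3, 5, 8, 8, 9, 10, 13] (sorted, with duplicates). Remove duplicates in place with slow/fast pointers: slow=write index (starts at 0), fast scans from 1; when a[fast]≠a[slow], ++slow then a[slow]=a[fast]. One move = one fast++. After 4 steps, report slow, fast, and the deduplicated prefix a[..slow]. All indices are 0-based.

slow=2, fast=5, prefix=[2, 3, 5]

slow=0 fast=1: a[fast]=3≠a[slow]=2 write a[1]=3, slow++,fast++
slow=1 fast=2: a[fast]=3=a[slow] dup, fast++
slow=1 fast=3: a[fast]=3=a[slow] dup, fast++
slow=1 fast=4: a[fast]=5≠a[slow]=3 write a[2]=5, slow++,fast++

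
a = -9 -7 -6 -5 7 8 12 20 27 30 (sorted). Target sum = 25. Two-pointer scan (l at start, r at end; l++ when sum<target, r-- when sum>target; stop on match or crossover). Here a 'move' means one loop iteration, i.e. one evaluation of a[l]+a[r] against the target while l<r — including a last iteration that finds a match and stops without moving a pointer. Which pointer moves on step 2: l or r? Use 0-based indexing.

l

[0,9] -9+30=21 <25 → l++
[1,9] -7+30=23 <25 → l++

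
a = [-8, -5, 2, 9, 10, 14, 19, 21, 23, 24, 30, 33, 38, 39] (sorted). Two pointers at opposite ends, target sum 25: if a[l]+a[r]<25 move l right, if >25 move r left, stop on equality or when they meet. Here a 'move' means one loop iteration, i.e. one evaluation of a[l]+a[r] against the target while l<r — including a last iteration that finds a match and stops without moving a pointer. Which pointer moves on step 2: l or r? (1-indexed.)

[1,14] -8+39=31 >25 → r--
[1,13] -8+38=30 >25 → r--

r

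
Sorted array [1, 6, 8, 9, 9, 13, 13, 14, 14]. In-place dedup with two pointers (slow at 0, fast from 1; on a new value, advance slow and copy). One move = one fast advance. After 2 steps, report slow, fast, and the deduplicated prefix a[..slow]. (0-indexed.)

slow=2, fast=3, prefix=[1, 6, 8]

slow=0 fast=1: a[fast]=6≠a[slow]=1 write a[1]=6, slow++,fast++
slow=1 fast=2: a[fast]=8≠a[slow]=6 write a[2]=8, slow++,fast++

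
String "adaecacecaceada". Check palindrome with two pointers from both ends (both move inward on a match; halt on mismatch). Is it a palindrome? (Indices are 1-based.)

l=1 r=15: 'a'=='a', l++,r--
l=2 r=14: 'd'=='d', l++,r--
l=3 r=13: 'a'=='a', l++,r--
l=4 r=12: 'e'=='e', l++,r--
l=5 r=11: 'c'=='c', l++,r--
l=6 r=10: 'a'=='a', l++,r--
l=7 r=9: 'c'=='c', l++,r--

palindrome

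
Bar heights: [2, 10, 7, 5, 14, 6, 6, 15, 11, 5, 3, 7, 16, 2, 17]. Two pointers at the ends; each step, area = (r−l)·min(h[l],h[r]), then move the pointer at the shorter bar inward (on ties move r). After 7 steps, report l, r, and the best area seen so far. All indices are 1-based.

l=8, r=15, best area=140

l=1 r=15: min(2,17)*14=28 best=28 *, l++
l=2 r=15: min(10,17)*13=130 best=130 *, l++
l=3 r=15: min(7,17)*12=84 best=130, l++
l=4 r=15: min(5,17)*11=55 best=130, l++
l=5 r=15: min(14,17)*10=140 best=140 *, l++
l=6 r=15: min(6,17)*9=54 best=140, l++
l=7 r=15: min(6,17)*8=48 best=140, l++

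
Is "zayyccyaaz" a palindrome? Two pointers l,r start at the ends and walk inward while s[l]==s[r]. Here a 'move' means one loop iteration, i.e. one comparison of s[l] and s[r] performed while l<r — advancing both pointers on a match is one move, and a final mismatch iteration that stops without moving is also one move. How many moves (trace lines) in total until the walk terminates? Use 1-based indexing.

l=1 r=10: 'z'=='z', l++,r--
l=2 r=9: 'a'=='a', l++,r--
l=3 r=8: 'y'!='a', stop

3 moves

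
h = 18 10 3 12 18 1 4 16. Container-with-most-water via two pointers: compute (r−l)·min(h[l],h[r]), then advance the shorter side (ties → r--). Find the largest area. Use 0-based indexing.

max area = 112

[0,7] min(18,16)*7=112 best=112 * → r--
[0,6] min(18,4)*6=24 best=112 → r--
[0,5] min(18,1)*5=5 best=112 → r--
[0,4] min(18,18)*4=72 best=112 → r--
[0,3] min(18,12)*3=36 best=112 → r--
[0,2] min(18,3)*2=6 best=112 → r--
[0,1] min(18,10)*1=10 best=112 → r--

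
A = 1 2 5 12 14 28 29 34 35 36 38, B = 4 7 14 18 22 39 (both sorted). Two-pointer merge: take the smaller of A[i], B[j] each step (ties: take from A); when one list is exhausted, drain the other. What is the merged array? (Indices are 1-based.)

[1, 2, 4, 5, 7, 12, 14, 14, 18, 22, 28, 29, 34, 35, 36, 38, 39]

[i=1,j=1] A[i]=1<=B[j]=4 take 1 → i++
[i=2,j=1] A[i]=2<=B[j]=4 take 2 → i++
[i=3,j=1] A[i]=5>B[j]=4 take 4 → j++
[i=3,j=2] A[i]=5<=B[j]=7 take 5 → i++
[i=4,j=2] A[i]=12>B[j]=7 take 7 → j++
[i=4,j=3] A[i]=12<=B[j]=14 take 12 → i++
[i=5,j=3] A[i]=14<=B[j]=14 take 14 → i++
[i=6,j=3] A[i]=28>B[j]=14 take 14 → j++
[i=6,j=4] A[i]=28>B[j]=18 take 18 → j++
[i=6,j=5] A[i]=28>B[j]=22 take 22 → j++
[i=6,j=6] A[i]=28<=B[j]=39 take 28 → i++
[i=7,j=6] A[i]=29<=B[j]=39 take 29 → i++
[i=8,j=6] A[i]=34<=B[j]=39 take 34 → i++
[i=9,j=6] A[i]=35<=B[j]=39 take 35 → i++
[i=10,j=6] A[i]=36<=B[j]=39 take 36 → i++
[i=11,j=6] A[i]=38<=B[j]=39 take 38 → i++
[i=12,j=6] A done, take B[j]=39 → j++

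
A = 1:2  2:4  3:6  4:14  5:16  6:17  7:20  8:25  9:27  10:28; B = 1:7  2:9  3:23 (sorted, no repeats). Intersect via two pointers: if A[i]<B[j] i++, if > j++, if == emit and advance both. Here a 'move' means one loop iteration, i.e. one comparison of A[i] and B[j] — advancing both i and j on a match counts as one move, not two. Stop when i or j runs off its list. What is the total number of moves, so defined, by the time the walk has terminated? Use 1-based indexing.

[i=1,j=1] 2<7 → i++
[i=2,j=1] 4<7 → i++
[i=3,j=1] 6<7 → i++
[i=4,j=1] 14>7 → j++
[i=4,j=2] 14>9 → j++
[i=4,j=3] 14<23 → i++
[i=5,j=3] 16<23 → i++
[i=6,j=3] 17<23 → i++
[i=7,j=3] 20<23 → i++
[i=8,j=3] 25>23 → j++

10 moves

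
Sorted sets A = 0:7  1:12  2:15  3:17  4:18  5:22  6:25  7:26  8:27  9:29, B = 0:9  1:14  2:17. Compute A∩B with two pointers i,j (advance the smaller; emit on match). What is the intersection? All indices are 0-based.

intersection = [17]

i=0 j=0: 7<9, i++
i=1 j=0: 12>9, j++
i=1 j=1: 12<14, i++
i=2 j=1: 15>14, j++
i=2 j=2: 15<17, i++
i=3 j=2: 17==17 emit, i++,j++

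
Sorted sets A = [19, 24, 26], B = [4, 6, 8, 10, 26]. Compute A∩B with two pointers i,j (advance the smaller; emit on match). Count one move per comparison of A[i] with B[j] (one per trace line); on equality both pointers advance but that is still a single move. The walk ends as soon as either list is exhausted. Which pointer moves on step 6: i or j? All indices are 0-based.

i

[i=0,j=0] 19>4 → j++
[i=0,j=1] 19>6 → j++
[i=0,j=2] 19>8 → j++
[i=0,j=3] 19>10 → j++
[i=0,j=4] 19<26 → i++
[i=1,j=4] 24<26 → i++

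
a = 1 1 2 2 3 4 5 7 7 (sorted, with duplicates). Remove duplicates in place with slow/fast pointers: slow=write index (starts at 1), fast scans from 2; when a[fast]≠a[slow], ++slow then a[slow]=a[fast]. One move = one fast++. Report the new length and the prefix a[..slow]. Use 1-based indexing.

length 6; prefix = [1, 2, 3, 4, 5, 7]

(s=1,f=2) a[fast]=1=a[slow] dup → fast++
(s=1,f=3) a[fast]=2≠a[slow]=1 write a[2]=2 → slow++,fast++
(s=2,f=4) a[fast]=2=a[slow] dup → fast++
(s=2,f=5) a[fast]=3≠a[slow]=2 write a[3]=3 → slow++,fast++
(s=3,f=6) a[fast]=4≠a[slow]=3 write a[4]=4 → slow++,fast++
(s=4,f=7) a[fast]=5≠a[slow]=4 write a[5]=5 → slow++,fast++
(s=5,f=8) a[fast]=7≠a[slow]=5 write a[6]=7 → slow++,fast++
(s=6,f=9) a[fast]=7=a[slow] dup → fast++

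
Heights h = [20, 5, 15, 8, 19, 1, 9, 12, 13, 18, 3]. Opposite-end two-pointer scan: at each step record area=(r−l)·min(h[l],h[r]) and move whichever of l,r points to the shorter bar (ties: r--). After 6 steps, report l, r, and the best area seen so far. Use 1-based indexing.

l=1, r=5, best area=162

l=1 r=11: min(20,3)*10=30 best=30 *, r--
l=1 r=10: min(20,18)*9=162 best=162 *, r--
l=1 r=9: min(20,13)*8=104 best=162, r--
l=1 r=8: min(20,12)*7=84 best=162, r--
l=1 r=7: min(20,9)*6=54 best=162, r--
l=1 r=6: min(20,1)*5=5 best=162, r--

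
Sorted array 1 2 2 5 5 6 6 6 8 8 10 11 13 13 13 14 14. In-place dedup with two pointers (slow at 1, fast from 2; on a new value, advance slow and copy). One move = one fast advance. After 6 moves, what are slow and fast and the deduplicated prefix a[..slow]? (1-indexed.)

slow=1 fast=2: a[fast]=2≠a[slow]=1 write a[2]=2, slow++,fast++
slow=2 fast=3: a[fast]=2=a[slow] dup, fast++
slow=2 fast=4: a[fast]=5≠a[slow]=2 write a[3]=5, slow++,fast++
slow=3 fast=5: a[fast]=5=a[slow] dup, fast++
slow=3 fast=6: a[fast]=6≠a[slow]=5 write a[4]=6, slow++,fast++
slow=4 fast=7: a[fast]=6=a[slow] dup, fast++

slow=4, fast=8, prefix=[1, 2, 5, 6]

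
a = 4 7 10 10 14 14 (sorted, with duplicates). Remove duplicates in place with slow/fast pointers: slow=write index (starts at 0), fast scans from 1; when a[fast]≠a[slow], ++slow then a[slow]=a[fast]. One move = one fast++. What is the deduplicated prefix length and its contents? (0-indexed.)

(s=0,f=1) a[fast]=7≠a[slow]=4 write a[1]=7 → slow++,fast++
(s=1,f=2) a[fast]=10≠a[slow]=7 write a[2]=10 → slow++,fast++
(s=2,f=3) a[fast]=10=a[slow] dup → fast++
(s=2,f=4) a[fast]=14≠a[slow]=10 write a[3]=14 → slow++,fast++
(s=3,f=5) a[fast]=14=a[slow] dup → fast++

length 4; prefix = [4, 7, 10, 14]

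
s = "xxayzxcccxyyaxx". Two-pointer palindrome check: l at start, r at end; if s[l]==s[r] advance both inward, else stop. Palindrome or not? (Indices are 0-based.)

[0,14] 'x'=='x' → l++,r--
[1,13] 'x'=='x' → l++,r--
[2,12] 'a'=='a' → l++,r--
[3,11] 'y'=='y' → l++,r--
[4,10] 'z'!='y' → stop

not a palindrome (mismatch at 4,10)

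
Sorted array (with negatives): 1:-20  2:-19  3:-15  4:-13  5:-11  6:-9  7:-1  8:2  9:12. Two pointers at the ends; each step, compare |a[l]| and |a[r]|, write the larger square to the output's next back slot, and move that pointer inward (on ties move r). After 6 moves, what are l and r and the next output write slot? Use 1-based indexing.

l=1 r=9: |-20|>|12| out[9]=400, l++
l=2 r=9: |-19|>|12| out[8]=361, l++
l=3 r=9: |-15|>|12| out[7]=225, l++
l=4 r=9: |-13|>|12| out[6]=169, l++
l=5 r=9: |-11|<=|12| out[5]=144, r--
l=5 r=8: |-11|>|2| out[4]=121, l++

l=6, r=8, next write slot=3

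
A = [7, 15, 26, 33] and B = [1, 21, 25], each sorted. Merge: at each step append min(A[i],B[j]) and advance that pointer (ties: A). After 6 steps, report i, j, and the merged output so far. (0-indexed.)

i=3, j=3, merged so far=[1, 7, 15, 21, 25, 26]

i=0 j=0: A[i]=7>B[j]=1 take 1, j++
i=0 j=1: A[i]=7<=B[j]=21 take 7, i++
i=1 j=1: A[i]=15<=B[j]=21 take 15, i++
i=2 j=1: A[i]=26>B[j]=21 take 21, j++
i=2 j=2: A[i]=26>B[j]=25 take 25, j++
i=2 j=3: B done, take A[i]=26, i++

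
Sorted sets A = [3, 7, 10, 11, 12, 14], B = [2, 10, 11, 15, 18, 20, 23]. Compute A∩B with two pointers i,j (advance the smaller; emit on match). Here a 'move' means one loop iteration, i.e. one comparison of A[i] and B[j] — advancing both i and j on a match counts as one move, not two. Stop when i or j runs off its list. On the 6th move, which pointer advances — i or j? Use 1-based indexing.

i

[i=1,j=1] 3>2 → j++
[i=1,j=2] 3<10 → i++
[i=2,j=2] 7<10 → i++
[i=3,j=2] 10==10 emit → i++,j++
[i=4,j=3] 11==11 emit → i++,j++
[i=5,j=4] 12<15 → i++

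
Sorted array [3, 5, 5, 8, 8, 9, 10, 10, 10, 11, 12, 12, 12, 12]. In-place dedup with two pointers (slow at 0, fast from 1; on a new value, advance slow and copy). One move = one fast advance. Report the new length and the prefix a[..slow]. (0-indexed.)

length 7; prefix = [3, 5, 8, 9, 10, 11, 12]

slow=0 fast=1: a[fast]=5≠a[slow]=3 write a[1]=5, slow++,fast++
slow=1 fast=2: a[fast]=5=a[slow] dup, fast++
slow=1 fast=3: a[fast]=8≠a[slow]=5 write a[2]=8, slow++,fast++
slow=2 fast=4: a[fast]=8=a[slow] dup, fast++
slow=2 fast=5: a[fast]=9≠a[slow]=8 write a[3]=9, slow++,fast++
slow=3 fast=6: a[fast]=10≠a[slow]=9 write a[4]=10, slow++,fast++
slow=4 fast=7: a[fast]=10=a[slow] dup, fast++
slow=4 fast=8: a[fast]=10=a[slow] dup, fast++
slow=4 fast=9: a[fast]=11≠a[slow]=10 write a[5]=11, slow++,fast++
slow=5 fast=10: a[fast]=12≠a[slow]=11 write a[6]=12, slow++,fast++
slow=6 fast=11: a[fast]=12=a[slow] dup, fast++
slow=6 fast=12: a[fast]=12=a[slow] dup, fast++
slow=6 fast=13: a[fast]=12=a[slow] dup, fast++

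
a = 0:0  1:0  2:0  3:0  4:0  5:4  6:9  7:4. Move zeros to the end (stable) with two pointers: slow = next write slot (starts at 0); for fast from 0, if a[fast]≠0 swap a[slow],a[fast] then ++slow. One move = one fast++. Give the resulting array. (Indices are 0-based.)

[4, 9, 4, 0, 0, 0, 0, 0]

slow=0 fast=0: a[fast]=0, fast++
slow=0 fast=1: a[fast]=0, fast++
slow=0 fast=2: a[fast]=0, fast++
slow=0 fast=3: a[fast]=0, fast++
slow=0 fast=4: a[fast]=0, fast++
slow=0 fast=5: a[fast]=4≠0 swap→a[0]=4, slow++,fast++
slow=1 fast=6: a[fast]=9≠0 swap→a[1]=9, slow++,fast++
slow=2 fast=7: a[fast]=4≠0 swap→a[2]=4, slow++,fast++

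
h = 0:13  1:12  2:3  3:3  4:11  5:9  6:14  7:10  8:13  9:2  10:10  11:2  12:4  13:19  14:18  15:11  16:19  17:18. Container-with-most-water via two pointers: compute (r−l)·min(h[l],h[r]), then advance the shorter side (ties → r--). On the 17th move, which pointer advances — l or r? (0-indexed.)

r

[0,17] min(13,18)*17=221 best=221 * → l++
[1,17] min(12,18)*16=192 best=221 → l++
[2,17] min(3,18)*15=45 best=221 → l++
[3,17] min(3,18)*14=42 best=221 → l++
[4,17] min(11,18)*13=143 best=221 → l++
[5,17] min(9,18)*12=108 best=221 → l++
[6,17] min(14,18)*11=154 best=221 → l++
[7,17] min(10,18)*10=100 best=221 → l++
[8,17] min(13,18)*9=117 best=221 → l++
[9,17] min(2,18)*8=16 best=221 → l++
[10,17] min(10,18)*7=70 best=221 → l++
[11,17] min(2,18)*6=12 best=221 → l++
[12,17] min(4,18)*5=20 best=221 → l++
[13,17] min(19,18)*4=72 best=221 → r--
[13,16] min(19,19)*3=57 best=221 → r--
[13,15] min(19,11)*2=22 best=221 → r--
[13,14] min(19,18)*1=18 best=221 → r--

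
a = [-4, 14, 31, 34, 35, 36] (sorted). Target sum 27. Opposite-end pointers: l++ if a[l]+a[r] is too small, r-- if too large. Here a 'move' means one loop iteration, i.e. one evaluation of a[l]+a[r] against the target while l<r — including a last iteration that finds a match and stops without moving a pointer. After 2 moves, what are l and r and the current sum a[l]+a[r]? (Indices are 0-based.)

l=0, r=3, sum=30

[0,5] -4+36=32 >27 → r--
[0,4] -4+35=31 >27 → r--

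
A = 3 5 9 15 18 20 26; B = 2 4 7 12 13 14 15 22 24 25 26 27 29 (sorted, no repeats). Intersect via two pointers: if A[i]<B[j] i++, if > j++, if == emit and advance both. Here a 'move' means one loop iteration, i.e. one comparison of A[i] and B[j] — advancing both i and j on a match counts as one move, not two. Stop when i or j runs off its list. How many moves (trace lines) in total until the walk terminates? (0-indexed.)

16 moves

[i=0,j=0] 3>2 → j++
[i=0,j=1] 3<4 → i++
[i=1,j=1] 5>4 → j++
[i=1,j=2] 5<7 → i++
[i=2,j=2] 9>7 → j++
[i=2,j=3] 9<12 → i++
[i=3,j=3] 15>12 → j++
[i=3,j=4] 15>13 → j++
[i=3,j=5] 15>14 → j++
[i=3,j=6] 15==15 emit → i++,j++
[i=4,j=7] 18<22 → i++
[i=5,j=7] 20<22 → i++
[i=6,j=7] 26>22 → j++
[i=6,j=8] 26>24 → j++
[i=6,j=9] 26>25 → j++
[i=6,j=10] 26==26 emit → i++,j++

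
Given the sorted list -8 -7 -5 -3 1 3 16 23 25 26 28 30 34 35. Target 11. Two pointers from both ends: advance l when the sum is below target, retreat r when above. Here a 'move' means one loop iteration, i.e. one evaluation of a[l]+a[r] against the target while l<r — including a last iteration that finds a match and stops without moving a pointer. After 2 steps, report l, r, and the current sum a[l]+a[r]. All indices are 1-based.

l=1, r=12, sum=22

l=1 r=14: -8+35=27 >11, r--
l=1 r=13: -8+34=26 >11, r--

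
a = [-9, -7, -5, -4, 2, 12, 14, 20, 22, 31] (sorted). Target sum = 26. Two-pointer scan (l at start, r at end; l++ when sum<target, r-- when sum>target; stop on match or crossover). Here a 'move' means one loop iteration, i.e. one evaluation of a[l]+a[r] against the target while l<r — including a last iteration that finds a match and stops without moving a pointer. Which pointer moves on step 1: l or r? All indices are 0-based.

l

l=0 r=9: -9+31=22 <26, l++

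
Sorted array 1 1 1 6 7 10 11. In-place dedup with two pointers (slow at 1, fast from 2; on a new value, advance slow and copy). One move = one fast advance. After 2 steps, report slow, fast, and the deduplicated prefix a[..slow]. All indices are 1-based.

slow=1, fast=4, prefix=[1]

(s=1,f=2) a[fast]=1=a[slow] dup → fast++
(s=1,f=3) a[fast]=1=a[slow] dup → fast++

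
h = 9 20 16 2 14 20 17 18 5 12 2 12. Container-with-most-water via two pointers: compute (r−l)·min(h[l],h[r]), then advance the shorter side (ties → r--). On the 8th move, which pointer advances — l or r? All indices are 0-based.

r

[0,11] min(9,12)*11=99 best=99 * → l++
[1,11] min(20,12)*10=120 best=120 * → r--
[1,10] min(20,2)*9=18 best=120 → r--
[1,9] min(20,12)*8=96 best=120 → r--
[1,8] min(20,5)*7=35 best=120 → r--
[1,7] min(20,18)*6=108 best=120 → r--
[1,6] min(20,17)*5=85 best=120 → r--
[1,5] min(20,20)*4=80 best=120 → r--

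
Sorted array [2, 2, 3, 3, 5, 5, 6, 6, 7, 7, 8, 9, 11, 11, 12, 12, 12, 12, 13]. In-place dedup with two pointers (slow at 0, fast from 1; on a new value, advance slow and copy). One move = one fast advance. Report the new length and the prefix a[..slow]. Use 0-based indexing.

slow=0 fast=1: a[fast]=2=a[slow] dup, fast++
slow=0 fast=2: a[fast]=3≠a[slow]=2 write a[1]=3, slow++,fast++
slow=1 fast=3: a[fast]=3=a[slow] dup, fast++
slow=1 fast=4: a[fast]=5≠a[slow]=3 write a[2]=5, slow++,fast++
slow=2 fast=5: a[fast]=5=a[slow] dup, fast++
slow=2 fast=6: a[fast]=6≠a[slow]=5 write a[3]=6, slow++,fast++
slow=3 fast=7: a[fast]=6=a[slow] dup, fast++
slow=3 fast=8: a[fast]=7≠a[slow]=6 write a[4]=7, slow++,fast++
slow=4 fast=9: a[fast]=7=a[slow] dup, fast++
slow=4 fast=10: a[fast]=8≠a[slow]=7 write a[5]=8, slow++,fast++
slow=5 fast=11: a[fast]=9≠a[slow]=8 write a[6]=9, slow++,fast++
slow=6 fast=12: a[fast]=11≠a[slow]=9 write a[7]=11, slow++,fast++
slow=7 fast=13: a[fast]=11=a[slow] dup, fast++
slow=7 fast=14: a[fast]=12≠a[slow]=11 write a[8]=12, slow++,fast++
slow=8 fast=15: a[fast]=12=a[slow] dup, fast++
slow=8 fast=16: a[fast]=12=a[slow] dup, fast++
slow=8 fast=17: a[fast]=12=a[slow] dup, fast++
slow=8 fast=18: a[fast]=13≠a[slow]=12 write a[9]=13, slow++,fast++

length 10; prefix = [2, 3, 5, 6, 7, 8, 9, 11, 12, 13]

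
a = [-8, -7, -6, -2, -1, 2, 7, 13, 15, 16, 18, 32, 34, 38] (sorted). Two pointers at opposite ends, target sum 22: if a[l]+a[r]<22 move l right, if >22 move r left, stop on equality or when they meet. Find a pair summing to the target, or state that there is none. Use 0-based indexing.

[0,13] -8+38=30 >22 → r--
[0,12] -8+34=26 >22 → r--
[0,11] -8+32=24 >22 → r--
[0,10] -8+18=10 <22 → l++
[1,10] -7+18=11 <22 → l++
[2,10] -6+18=12 <22 → l++
[3,10] -2+18=16 <22 → l++
[4,10] -1+18=17 <22 → l++
[5,10] 2+18=20 <22 → l++
[6,10] 7+18=25 >22 → r--
[6,9] 7+16=23 >22 → r--
[6,8] 7+15=22 → found

(7, 15)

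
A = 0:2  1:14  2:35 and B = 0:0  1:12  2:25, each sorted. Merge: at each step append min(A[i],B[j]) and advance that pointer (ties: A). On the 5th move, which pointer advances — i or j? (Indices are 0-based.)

i=0 j=0: A[i]=2>B[j]=0 take 0, j++
i=0 j=1: A[i]=2<=B[j]=12 take 2, i++
i=1 j=1: A[i]=14>B[j]=12 take 12, j++
i=1 j=2: A[i]=14<=B[j]=25 take 14, i++
i=2 j=2: A[i]=35>B[j]=25 take 25, j++

j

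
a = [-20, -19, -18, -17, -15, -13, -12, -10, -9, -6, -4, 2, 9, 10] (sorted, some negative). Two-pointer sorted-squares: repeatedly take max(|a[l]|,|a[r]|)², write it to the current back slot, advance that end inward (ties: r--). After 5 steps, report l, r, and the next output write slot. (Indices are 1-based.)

l=1 r=14: |-20|>|10| out[14]=400, l++
l=2 r=14: |-19|>|10| out[13]=361, l++
l=3 r=14: |-18|>|10| out[12]=324, l++
l=4 r=14: |-17|>|10| out[11]=289, l++
l=5 r=14: |-15|>|10| out[10]=225, l++

l=6, r=14, next write slot=9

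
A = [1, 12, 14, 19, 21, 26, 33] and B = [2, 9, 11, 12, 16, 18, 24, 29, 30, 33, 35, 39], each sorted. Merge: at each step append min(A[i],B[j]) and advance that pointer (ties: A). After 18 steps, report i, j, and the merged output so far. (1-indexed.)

i=8, j=12, merged so far=[1, 2, 9, 11, 12, 12, 14, 16, 18, 19, 21, 24, 26, 29, 30, 33, 33, 35]

[i=1,j=1] A[i]=1<=B[j]=2 take 1 → i++
[i=2,j=1] A[i]=12>B[j]=2 take 2 → j++
[i=2,j=2] A[i]=12>B[j]=9 take 9 → j++
[i=2,j=3] A[i]=12>B[j]=11 take 11 → j++
[i=2,j=4] A[i]=12<=B[j]=12 take 12 → i++
[i=3,j=4] A[i]=14>B[j]=12 take 12 → j++
[i=3,j=5] A[i]=14<=B[j]=16 take 14 → i++
[i=4,j=5] A[i]=19>B[j]=16 take 16 → j++
[i=4,j=6] A[i]=19>B[j]=18 take 18 → j++
[i=4,j=7] A[i]=19<=B[j]=24 take 19 → i++
[i=5,j=7] A[i]=21<=B[j]=24 take 21 → i++
[i=6,j=7] A[i]=26>B[j]=24 take 24 → j++
[i=6,j=8] A[i]=26<=B[j]=29 take 26 → i++
[i=7,j=8] A[i]=33>B[j]=29 take 29 → j++
[i=7,j=9] A[i]=33>B[j]=30 take 30 → j++
[i=7,j=10] A[i]=33<=B[j]=33 take 33 → i++
[i=8,j=10] A done, take B[j]=33 → j++
[i=8,j=11] A done, take B[j]=35 → j++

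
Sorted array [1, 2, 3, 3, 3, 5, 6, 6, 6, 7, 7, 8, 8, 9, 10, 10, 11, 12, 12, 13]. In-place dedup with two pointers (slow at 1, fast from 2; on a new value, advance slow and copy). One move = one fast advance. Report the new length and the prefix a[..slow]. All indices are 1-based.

length 12; prefix = [1, 2, 3, 5, 6, 7, 8, 9, 10, 11, 12, 13]

(s=1,f=2) a[fast]=2≠a[slow]=1 write a[2]=2 → slow++,fast++
(s=2,f=3) a[fast]=3≠a[slow]=2 write a[3]=3 → slow++,fast++
(s=3,f=4) a[fast]=3=a[slow] dup → fast++
(s=3,f=5) a[fast]=3=a[slow] dup → fast++
(s=3,f=6) a[fast]=5≠a[slow]=3 write a[4]=5 → slow++,fast++
(s=4,f=7) a[fast]=6≠a[slow]=5 write a[5]=6 → slow++,fast++
(s=5,f=8) a[fast]=6=a[slow] dup → fast++
(s=5,f=9) a[fast]=6=a[slow] dup → fast++
(s=5,f=10) a[fast]=7≠a[slow]=6 write a[6]=7 → slow++,fast++
(s=6,f=11) a[fast]=7=a[slow] dup → fast++
(s=6,f=12) a[fast]=8≠a[slow]=7 write a[7]=8 → slow++,fast++
(s=7,f=13) a[fast]=8=a[slow] dup → fast++
(s=7,f=14) a[fast]=9≠a[slow]=8 write a[8]=9 → slow++,fast++
(s=8,f=15) a[fast]=10≠a[slow]=9 write a[9]=10 → slow++,fast++
(s=9,f=16) a[fast]=10=a[slow] dup → fast++
(s=9,f=17) a[fast]=11≠a[slow]=10 write a[10]=11 → slow++,fast++
(s=10,f=18) a[fast]=12≠a[slow]=11 write a[11]=12 → slow++,fast++
(s=11,f=19) a[fast]=12=a[slow] dup → fast++
(s=11,f=20) a[fast]=13≠a[slow]=12 write a[12]=13 → slow++,fast++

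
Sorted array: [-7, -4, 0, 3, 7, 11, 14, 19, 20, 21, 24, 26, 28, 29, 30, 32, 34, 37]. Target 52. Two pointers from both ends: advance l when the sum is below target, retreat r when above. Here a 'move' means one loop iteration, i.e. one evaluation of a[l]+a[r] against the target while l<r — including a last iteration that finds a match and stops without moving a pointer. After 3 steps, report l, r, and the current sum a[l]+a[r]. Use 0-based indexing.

[0,17] -7+37=30 <52 → l++
[1,17] -4+37=33 <52 → l++
[2,17] 0+37=37 <52 → l++

l=3, r=17, sum=40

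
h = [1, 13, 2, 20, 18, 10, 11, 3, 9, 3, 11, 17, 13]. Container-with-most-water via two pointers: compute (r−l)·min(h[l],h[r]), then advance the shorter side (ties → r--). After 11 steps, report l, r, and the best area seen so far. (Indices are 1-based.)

l=1 r=13: min(1,13)*12=12 best=12 *, l++
l=2 r=13: min(13,13)*11=143 best=143 *, r--
l=2 r=12: min(13,17)*10=130 best=143, l++
l=3 r=12: min(2,17)*9=18 best=143, l++
l=4 r=12: min(20,17)*8=136 best=143, r--
l=4 r=11: min(20,11)*7=77 best=143, r--
l=4 r=10: min(20,3)*6=18 best=143, r--
l=4 r=9: min(20,9)*5=45 best=143, r--
l=4 r=8: min(20,3)*4=12 best=143, r--
l=4 r=7: min(20,11)*3=33 best=143, r--
l=4 r=6: min(20,10)*2=20 best=143, r--

l=4, r=5, best area=143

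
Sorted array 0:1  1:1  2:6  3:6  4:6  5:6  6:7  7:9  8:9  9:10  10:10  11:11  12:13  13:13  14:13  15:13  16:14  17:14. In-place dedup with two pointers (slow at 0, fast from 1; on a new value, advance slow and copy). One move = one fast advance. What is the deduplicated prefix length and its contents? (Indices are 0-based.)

length 8; prefix = [1, 6, 7, 9, 10, 11, 13, 14]

slow=0 fast=1: a[fast]=1=a[slow] dup, fast++
slow=0 fast=2: a[fast]=6≠a[slow]=1 write a[1]=6, slow++,fast++
slow=1 fast=3: a[fast]=6=a[slow] dup, fast++
slow=1 fast=4: a[fast]=6=a[slow] dup, fast++
slow=1 fast=5: a[fast]=6=a[slow] dup, fast++
slow=1 fast=6: a[fast]=7≠a[slow]=6 write a[2]=7, slow++,fast++
slow=2 fast=7: a[fast]=9≠a[slow]=7 write a[3]=9, slow++,fast++
slow=3 fast=8: a[fast]=9=a[slow] dup, fast++
slow=3 fast=9: a[fast]=10≠a[slow]=9 write a[4]=10, slow++,fast++
slow=4 fast=10: a[fast]=10=a[slow] dup, fast++
slow=4 fast=11: a[fast]=11≠a[slow]=10 write a[5]=11, slow++,fast++
slow=5 fast=12: a[fast]=13≠a[slow]=11 write a[6]=13, slow++,fast++
slow=6 fast=13: a[fast]=13=a[slow] dup, fast++
slow=6 fast=14: a[fast]=13=a[slow] dup, fast++
slow=6 fast=15: a[fast]=13=a[slow] dup, fast++
slow=6 fast=16: a[fast]=14≠a[slow]=13 write a[7]=14, slow++,fast++
slow=7 fast=17: a[fast]=14=a[slow] dup, fast++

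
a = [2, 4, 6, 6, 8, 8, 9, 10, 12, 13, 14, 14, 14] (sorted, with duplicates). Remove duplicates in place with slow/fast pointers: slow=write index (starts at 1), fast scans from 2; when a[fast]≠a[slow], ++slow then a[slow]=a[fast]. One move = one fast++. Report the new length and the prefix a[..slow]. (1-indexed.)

length 9; prefix = [2, 4, 6, 8, 9, 10, 12, 13, 14]

slow=1 fast=2: a[fast]=4≠a[slow]=2 write a[2]=4, slow++,fast++
slow=2 fast=3: a[fast]=6≠a[slow]=4 write a[3]=6, slow++,fast++
slow=3 fast=4: a[fast]=6=a[slow] dup, fast++
slow=3 fast=5: a[fast]=8≠a[slow]=6 write a[4]=8, slow++,fast++
slow=4 fast=6: a[fast]=8=a[slow] dup, fast++
slow=4 fast=7: a[fast]=9≠a[slow]=8 write a[5]=9, slow++,fast++
slow=5 fast=8: a[fast]=10≠a[slow]=9 write a[6]=10, slow++,fast++
slow=6 fast=9: a[fast]=12≠a[slow]=10 write a[7]=12, slow++,fast++
slow=7 fast=10: a[fast]=13≠a[slow]=12 write a[8]=13, slow++,fast++
slow=8 fast=11: a[fast]=14≠a[slow]=13 write a[9]=14, slow++,fast++
slow=9 fast=12: a[fast]=14=a[slow] dup, fast++
slow=9 fast=13: a[fast]=14=a[slow] dup, fast++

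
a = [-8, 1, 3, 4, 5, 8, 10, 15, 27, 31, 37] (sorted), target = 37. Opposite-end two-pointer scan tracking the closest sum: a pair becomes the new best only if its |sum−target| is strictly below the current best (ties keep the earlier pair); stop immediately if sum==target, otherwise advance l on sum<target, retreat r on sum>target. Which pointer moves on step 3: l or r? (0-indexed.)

[0,10] -8+37=29 d=8 * → l++
[1,10] 1+37=38 d=1 * → r--
[1,9] 1+31=32 d=5 → l++

l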